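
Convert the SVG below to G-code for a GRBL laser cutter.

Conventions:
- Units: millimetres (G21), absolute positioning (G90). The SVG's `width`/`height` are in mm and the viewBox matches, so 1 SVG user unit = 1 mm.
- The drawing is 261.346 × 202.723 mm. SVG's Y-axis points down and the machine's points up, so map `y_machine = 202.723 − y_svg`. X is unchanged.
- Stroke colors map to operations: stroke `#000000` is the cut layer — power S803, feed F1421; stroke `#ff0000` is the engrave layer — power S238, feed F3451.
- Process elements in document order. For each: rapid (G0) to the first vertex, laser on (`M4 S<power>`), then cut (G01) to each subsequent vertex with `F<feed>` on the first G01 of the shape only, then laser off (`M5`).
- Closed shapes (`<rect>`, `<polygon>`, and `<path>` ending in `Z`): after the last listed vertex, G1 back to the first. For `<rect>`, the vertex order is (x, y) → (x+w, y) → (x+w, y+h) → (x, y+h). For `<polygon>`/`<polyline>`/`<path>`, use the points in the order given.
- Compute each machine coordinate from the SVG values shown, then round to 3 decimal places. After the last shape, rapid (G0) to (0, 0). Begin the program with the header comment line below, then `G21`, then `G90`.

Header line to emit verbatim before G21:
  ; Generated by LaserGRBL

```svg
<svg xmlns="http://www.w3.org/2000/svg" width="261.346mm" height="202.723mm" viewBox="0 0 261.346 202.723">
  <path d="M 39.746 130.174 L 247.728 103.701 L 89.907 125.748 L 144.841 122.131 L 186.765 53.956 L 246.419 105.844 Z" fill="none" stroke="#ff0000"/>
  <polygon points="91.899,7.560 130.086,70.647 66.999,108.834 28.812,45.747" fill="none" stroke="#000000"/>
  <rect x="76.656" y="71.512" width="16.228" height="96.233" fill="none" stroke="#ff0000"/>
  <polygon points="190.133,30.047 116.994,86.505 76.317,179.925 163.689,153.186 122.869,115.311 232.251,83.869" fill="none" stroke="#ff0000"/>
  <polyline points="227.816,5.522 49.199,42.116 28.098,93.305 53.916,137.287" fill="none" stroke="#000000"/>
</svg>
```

Since the viewBox matches the mm dimensions, user units are millimetres directly. The only transform is the Y-flip y_m = 202.723 − y_svg.

Shape 1 is a closed polygon drawn with `<path>`. Its stroke #ff0000 means engrave at S238, F3451. After flipping Y the toolpath is (39.746,72.549) → (247.728,99.022) → (89.907,76.975) → (144.841,80.592) → (186.765,148.767) → (246.419,96.879) → (39.746,72.549), returning to the start.

Shape 2 is a regular polygon drawn with `<polygon>`. Its stroke #000000 means cut at S803, F1421. After flipping Y the toolpath is (91.899,195.163) → (130.086,132.076) → (66.999,93.889) → (28.812,156.976) → (91.899,195.163), returning to the start.

Shape 3 is a rectangle drawn with `<rect>`. Its stroke #ff0000 means engrave at S238, F3451. After flipping Y the toolpath is (76.656,131.211) → (92.884,131.211) → (92.884,34.978) → (76.656,34.978) → (76.656,131.211), returning to the start.

Shape 4 is a closed polygon drawn with `<polygon>`. Its stroke #ff0000 means engrave at S238, F3451. After flipping Y the toolpath is (190.133,172.676) → (116.994,116.218) → (76.317,22.798) → (163.689,49.537) → (122.869,87.412) → (232.251,118.854) → (190.133,172.676), returning to the start.

Shape 5 is a open polyline drawn with `<polyline>`. Its stroke #000000 means cut at S803, F1421. After flipping Y the toolpath is (227.816,197.201) → (49.199,160.607) → (28.098,109.418) → (53.916,65.436).

; Generated by LaserGRBL
G21
G90
G0 X39.746 Y72.549
M4 S238
G01 X247.728 Y99.022 F3451
G01 X89.907 Y76.975
G01 X144.841 Y80.592
G01 X186.765 Y148.767
G01 X246.419 Y96.879
G01 X39.746 Y72.549
M5
G0 X91.899 Y195.163
M4 S803
G01 X130.086 Y132.076 F1421
G01 X66.999 Y93.889
G01 X28.812 Y156.976
G01 X91.899 Y195.163
M5
G0 X76.656 Y131.211
M4 S238
G01 X92.884 Y131.211 F3451
G01 X92.884 Y34.978
G01 X76.656 Y34.978
G01 X76.656 Y131.211
M5
G0 X190.133 Y172.676
M4 S238
G01 X116.994 Y116.218 F3451
G01 X76.317 Y22.798
G01 X163.689 Y49.537
G01 X122.869 Y87.412
G01 X232.251 Y118.854
G01 X190.133 Y172.676
M5
G0 X227.816 Y197.201
M4 S803
G01 X49.199 Y160.607 F1421
G01 X28.098 Y109.418
G01 X53.916 Y65.436
M5
G0 X0.000 Y0.000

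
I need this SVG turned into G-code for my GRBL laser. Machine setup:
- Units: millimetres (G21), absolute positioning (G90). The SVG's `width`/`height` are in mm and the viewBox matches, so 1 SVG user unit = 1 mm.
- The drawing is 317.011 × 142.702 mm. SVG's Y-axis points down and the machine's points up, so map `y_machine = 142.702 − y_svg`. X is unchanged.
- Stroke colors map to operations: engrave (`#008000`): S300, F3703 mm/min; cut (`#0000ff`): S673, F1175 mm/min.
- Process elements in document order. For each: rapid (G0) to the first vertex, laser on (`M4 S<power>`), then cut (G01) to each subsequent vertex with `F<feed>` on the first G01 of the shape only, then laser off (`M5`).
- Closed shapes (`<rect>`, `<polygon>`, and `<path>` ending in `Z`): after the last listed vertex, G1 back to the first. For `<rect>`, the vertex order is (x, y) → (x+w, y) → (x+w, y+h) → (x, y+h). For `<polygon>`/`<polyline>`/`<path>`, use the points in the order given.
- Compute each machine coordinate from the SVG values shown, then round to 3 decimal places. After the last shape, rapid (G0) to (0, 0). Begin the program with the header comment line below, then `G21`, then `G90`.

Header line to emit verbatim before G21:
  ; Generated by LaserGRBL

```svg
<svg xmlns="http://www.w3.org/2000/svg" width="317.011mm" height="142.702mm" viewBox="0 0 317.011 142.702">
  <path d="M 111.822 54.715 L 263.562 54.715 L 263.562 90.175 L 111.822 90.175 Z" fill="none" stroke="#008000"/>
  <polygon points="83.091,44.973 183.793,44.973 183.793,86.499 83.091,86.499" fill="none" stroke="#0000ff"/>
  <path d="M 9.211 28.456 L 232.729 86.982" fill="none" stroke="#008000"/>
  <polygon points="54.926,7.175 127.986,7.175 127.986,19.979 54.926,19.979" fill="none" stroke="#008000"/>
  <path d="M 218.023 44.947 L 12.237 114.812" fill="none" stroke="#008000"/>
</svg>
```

; Generated by LaserGRBL
G21
G90
G0 X111.822 Y87.987
M4 S300
G01 X263.562 Y87.987 F3703
G01 X263.562 Y52.527
G01 X111.822 Y52.527
G01 X111.822 Y87.987
M5
G0 X83.091 Y97.729
M4 S673
G01 X183.793 Y97.729 F1175
G01 X183.793 Y56.203
G01 X83.091 Y56.203
G01 X83.091 Y97.729
M5
G0 X9.211 Y114.246
M4 S300
G01 X232.729 Y55.720 F3703
M5
G0 X54.926 Y135.527
M4 S300
G01 X127.986 Y135.527 F3703
G01 X127.986 Y122.723
G01 X54.926 Y122.723
G01 X54.926 Y135.527
M5
G0 X218.023 Y97.755
M4 S300
G01 X12.237 Y27.890 F3703
M5
G0 X0.000 Y0.000

viewBox `0 0 317.011 142.702` with mm width/height → 1 unit = 1 mm. Flip: y_m = 142.702 − y_svg.

**Shape 1** — `<path>` rectangle, stroke `#008000` → engrave (S300, F3703). Machine vertices: (111.822,87.987) → (263.562,87.987) → (263.562,52.527) → (111.822,52.527) → (111.822,87.987). Closed: final G1 returns to the first vertex.

**Shape 2** — `<polygon>` rectangle, stroke `#0000ff` → cut (S673, F1175). Machine vertices: (83.091,97.729) → (183.793,97.729) → (183.793,56.203) → (83.091,56.203) → (83.091,97.729). Closed: final G1 returns to the first vertex.

**Shape 3** — `<path>` line segment, stroke `#008000` → engrave (S300, F3703). Machine vertices: (9.211,114.246) → (232.729,55.720). Open path.

**Shape 4** — `<polygon>` rectangle, stroke `#008000` → engrave (S300, F3703). Machine vertices: (54.926,135.527) → (127.986,135.527) → (127.986,122.723) → (54.926,122.723) → (54.926,135.527). Closed: final G1 returns to the first vertex.

**Shape 5** — `<path>` line segment, stroke `#008000` → engrave (S300, F3703). Machine vertices: (218.023,97.755) → (12.237,27.890). Open path.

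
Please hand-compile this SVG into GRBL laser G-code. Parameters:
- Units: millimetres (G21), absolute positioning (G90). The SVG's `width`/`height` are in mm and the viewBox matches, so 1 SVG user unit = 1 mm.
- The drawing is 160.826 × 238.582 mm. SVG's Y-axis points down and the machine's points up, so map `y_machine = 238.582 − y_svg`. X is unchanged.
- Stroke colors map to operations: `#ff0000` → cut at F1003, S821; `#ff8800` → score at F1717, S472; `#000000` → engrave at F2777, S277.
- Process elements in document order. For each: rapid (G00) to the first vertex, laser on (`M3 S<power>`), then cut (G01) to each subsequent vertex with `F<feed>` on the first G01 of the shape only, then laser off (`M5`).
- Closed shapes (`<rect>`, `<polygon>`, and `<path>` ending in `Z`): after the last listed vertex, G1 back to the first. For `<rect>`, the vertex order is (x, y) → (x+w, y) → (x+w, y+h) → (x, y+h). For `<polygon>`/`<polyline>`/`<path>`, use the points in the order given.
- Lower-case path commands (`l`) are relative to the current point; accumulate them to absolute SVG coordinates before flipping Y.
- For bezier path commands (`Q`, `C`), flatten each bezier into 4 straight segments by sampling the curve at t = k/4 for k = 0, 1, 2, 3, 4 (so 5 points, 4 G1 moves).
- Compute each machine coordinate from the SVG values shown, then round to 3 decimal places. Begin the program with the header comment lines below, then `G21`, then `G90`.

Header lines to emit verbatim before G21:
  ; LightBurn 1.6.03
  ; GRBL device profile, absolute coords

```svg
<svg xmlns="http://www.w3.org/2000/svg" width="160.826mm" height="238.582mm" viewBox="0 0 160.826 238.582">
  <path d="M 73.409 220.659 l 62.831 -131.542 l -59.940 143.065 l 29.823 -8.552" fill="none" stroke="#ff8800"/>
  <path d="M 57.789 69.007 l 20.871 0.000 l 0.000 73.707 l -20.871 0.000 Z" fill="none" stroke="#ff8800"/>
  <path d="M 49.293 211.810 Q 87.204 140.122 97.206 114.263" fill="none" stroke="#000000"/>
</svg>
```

; LightBurn 1.6.03
; GRBL device profile, absolute coords
G21
G90
G00 X73.409 Y17.923
M3 S472
G01 X136.240 Y149.465 F1717
G01 X76.300 Y6.400
G01 X106.123 Y14.952
M5
G00 X57.789 Y169.575
M3 S472
G01 X78.660 Y169.575 F1717
G01 X78.660 Y95.868
G01 X57.789 Y95.868
G01 X57.789 Y169.575
M5
G00 X49.293 Y26.772
M3 S277
G01 X66.504 Y59.752 F2777
G01 X80.227 Y87.003
G01 X90.461 Y108.525
G01 X97.206 Y124.319
M5

Since the viewBox matches the mm dimensions, user units are millimetres directly. The only transform is the Y-flip y_m = 238.582 − y_svg.

Shape 1 is a open polyline drawn with `<path>`. Its stroke #ff8800 means score at S472, F1717. After flipping Y the toolpath is (73.409,17.923) → (136.240,149.465) → (76.300,6.400) → (106.123,14.952).

Shape 2 is a rectangle drawn with `<path>`. Its stroke #ff8800 means score at S472, F1717. After flipping Y the toolpath is (57.789,169.575) → (78.660,169.575) → (78.660,95.868) → (57.789,95.868) → (57.789,169.575), returning to the start.

Shape 3 is a quadratic bezier drawn with `<path>`. Its stroke #000000 means engrave at S277, F2777. After flipping Y the toolpath is (49.293,26.772) → (66.504,59.752) → (80.227,87.003) → (90.461,108.525) → (97.206,124.319).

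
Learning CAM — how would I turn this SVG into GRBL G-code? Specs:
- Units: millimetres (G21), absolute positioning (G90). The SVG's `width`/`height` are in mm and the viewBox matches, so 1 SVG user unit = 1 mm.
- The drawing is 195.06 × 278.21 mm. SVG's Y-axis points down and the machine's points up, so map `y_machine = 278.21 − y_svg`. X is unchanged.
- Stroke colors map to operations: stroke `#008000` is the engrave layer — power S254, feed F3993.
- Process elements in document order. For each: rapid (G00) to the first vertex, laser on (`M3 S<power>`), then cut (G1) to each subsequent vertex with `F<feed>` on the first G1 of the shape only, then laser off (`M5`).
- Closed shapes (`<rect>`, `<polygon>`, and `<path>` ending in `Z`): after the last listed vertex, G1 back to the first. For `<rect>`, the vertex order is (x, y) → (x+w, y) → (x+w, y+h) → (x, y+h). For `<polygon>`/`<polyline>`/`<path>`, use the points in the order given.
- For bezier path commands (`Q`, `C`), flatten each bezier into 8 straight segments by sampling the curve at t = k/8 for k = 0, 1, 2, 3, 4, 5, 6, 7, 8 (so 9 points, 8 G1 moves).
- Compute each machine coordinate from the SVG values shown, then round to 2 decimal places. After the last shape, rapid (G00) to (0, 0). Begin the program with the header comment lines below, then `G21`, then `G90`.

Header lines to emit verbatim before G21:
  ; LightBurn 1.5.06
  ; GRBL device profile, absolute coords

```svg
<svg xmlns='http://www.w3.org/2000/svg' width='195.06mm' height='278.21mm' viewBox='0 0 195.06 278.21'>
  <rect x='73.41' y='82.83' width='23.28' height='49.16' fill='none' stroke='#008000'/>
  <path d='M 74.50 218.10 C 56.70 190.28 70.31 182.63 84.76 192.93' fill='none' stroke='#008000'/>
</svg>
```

1 u = 1 mm; y_m = 278.21 − y.

[1] `<rect>` rectangle, #008000→engrave S254 F3993: (73.41,195.38) → (96.69,195.38) → (96.69,146.22) → (73.41,146.22) → (73.41,195.38) (closed)

[2] `<path>` cubic bezier, #008000→engrave S254 F3993: (74.50,60.11) → (69.24,69.60) → (66.56,77.23) → (66.11,83.02) → (67.54,86.99) → (70.47,89.18) → (74.56,89.60) → (79.44,88.30) → (84.76,85.28)

; LightBurn 1.5.06
; GRBL device profile, absolute coords
G21
G90
G00 X73.41 Y195.38
M3 S254
G1 X96.69 Y195.38 F3993
G1 X96.69 Y146.22
G1 X73.41 Y146.22
G1 X73.41 Y195.38
M5
G00 X74.50 Y60.11
M3 S254
G1 X69.24 Y69.60 F3993
G1 X66.56 Y77.23
G1 X66.11 Y83.02
G1 X67.54 Y86.99
G1 X70.47 Y89.18
G1 X74.56 Y89.60
G1 X79.44 Y88.30
G1 X84.76 Y85.28
M5
G00 X0.00 Y0.00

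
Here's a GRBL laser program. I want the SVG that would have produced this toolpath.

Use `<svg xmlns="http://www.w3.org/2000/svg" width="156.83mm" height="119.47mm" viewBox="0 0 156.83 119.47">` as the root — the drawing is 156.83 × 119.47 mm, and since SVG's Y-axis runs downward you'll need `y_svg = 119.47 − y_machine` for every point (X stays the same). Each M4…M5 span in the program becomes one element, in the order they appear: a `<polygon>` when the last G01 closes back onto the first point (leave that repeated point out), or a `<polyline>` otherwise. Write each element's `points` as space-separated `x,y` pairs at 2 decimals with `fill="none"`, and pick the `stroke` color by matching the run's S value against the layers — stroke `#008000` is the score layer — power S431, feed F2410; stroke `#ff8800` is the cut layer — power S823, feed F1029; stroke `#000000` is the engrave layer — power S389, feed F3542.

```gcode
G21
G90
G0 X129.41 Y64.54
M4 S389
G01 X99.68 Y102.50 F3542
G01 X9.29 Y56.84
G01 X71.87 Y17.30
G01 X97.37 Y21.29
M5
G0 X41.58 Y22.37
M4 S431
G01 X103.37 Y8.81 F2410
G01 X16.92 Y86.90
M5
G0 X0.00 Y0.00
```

y_svg = 119.47 − y_m.

[1] S389→`#000000` (engrave); open run; points: 129.41,54.93 99.68,16.97 9.29,62.63 71.87,102.17 97.37,98.18

[2] S431→`#008000` (score); open run; points: 41.58,97.10 103.37,110.66 16.92,32.57

<svg xmlns="http://www.w3.org/2000/svg" width="156.83mm" height="119.47mm" viewBox="0 0 156.83 119.47">
  <polyline points="129.41,54.93 99.68,16.97 9.29,62.63 71.87,102.17 97.37,98.18" fill="none" stroke="#000000"/>
  <polyline points="41.58,97.10 103.37,110.66 16.92,32.57" fill="none" stroke="#008000"/>
</svg>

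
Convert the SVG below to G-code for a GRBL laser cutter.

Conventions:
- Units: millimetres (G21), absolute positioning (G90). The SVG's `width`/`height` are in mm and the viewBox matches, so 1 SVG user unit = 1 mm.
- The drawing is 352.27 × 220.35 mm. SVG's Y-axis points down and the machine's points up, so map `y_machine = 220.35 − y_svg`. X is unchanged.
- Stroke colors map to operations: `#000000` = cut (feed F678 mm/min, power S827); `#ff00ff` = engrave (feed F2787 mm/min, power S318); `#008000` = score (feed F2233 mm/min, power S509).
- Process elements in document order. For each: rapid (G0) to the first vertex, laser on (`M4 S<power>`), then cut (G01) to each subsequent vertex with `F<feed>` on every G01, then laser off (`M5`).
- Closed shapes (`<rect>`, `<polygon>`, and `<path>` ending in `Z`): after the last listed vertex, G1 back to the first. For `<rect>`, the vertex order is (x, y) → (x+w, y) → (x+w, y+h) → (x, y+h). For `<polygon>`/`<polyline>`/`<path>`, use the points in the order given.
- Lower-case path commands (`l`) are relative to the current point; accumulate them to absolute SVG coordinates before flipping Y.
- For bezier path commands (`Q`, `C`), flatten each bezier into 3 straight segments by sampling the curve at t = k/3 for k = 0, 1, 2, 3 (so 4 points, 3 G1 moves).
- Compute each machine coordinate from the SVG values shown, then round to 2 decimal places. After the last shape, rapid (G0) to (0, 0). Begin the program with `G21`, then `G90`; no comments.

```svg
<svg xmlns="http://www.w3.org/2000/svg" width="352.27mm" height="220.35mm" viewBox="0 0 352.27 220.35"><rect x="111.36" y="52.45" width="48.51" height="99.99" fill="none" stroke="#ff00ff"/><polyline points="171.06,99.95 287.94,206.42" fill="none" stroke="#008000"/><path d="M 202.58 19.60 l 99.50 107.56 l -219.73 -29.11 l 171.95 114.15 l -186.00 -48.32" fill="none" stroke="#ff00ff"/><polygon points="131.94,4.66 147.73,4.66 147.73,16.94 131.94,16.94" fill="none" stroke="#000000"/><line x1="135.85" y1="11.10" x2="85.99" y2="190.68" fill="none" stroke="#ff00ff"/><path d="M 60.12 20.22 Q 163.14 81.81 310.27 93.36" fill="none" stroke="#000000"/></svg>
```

G21
G90
G0 X111.36 Y167.90
M4 S318
G01 X159.87 Y167.90 F2787
G01 X159.87 Y67.91 F2787
G01 X111.36 Y67.91 F2787
G01 X111.36 Y167.90 F2787
M5
G0 X171.06 Y120.40
M4 S509
G01 X287.94 Y13.93 F2233
M5
G0 X202.58 Y200.75
M4 S318
G01 X302.08 Y93.19 F2787
G01 X82.35 Y122.30 F2787
G01 X254.30 Y8.15 F2787
G01 X68.30 Y56.47 F2787
M5
G0 X131.94 Y215.69
M4 S827
G01 X147.73 Y215.69 F678
G01 X147.73 Y203.41 F678
G01 X131.94 Y203.41 F678
G01 X131.94 Y215.69 F678
M5
G0 X135.85 Y209.25
M4 S318
G01 X85.99 Y29.67 F2787
M5
G0 X60.12 Y200.13
M4 S827
G01 X133.70 Y164.63 F678
G01 X217.08 Y140.25 F678
G01 X310.27 Y126.99 F678
M5
G0 X0.00 Y0.00

viewBox `0 0 352.27 220.35` with mm width/height → 1 unit = 1 mm. Flip: y_m = 220.35 − y_svg.

**Shape 1** — `<rect>` rectangle, stroke `#ff00ff` → engrave (S318, F2787). Machine vertices: (111.36,167.90) → (159.87,167.90) → (159.87,67.91) → (111.36,67.91) → (111.36,167.90). Closed: final G1 returns to the first vertex.

**Shape 2** — `<polyline>` line segment, stroke `#008000` → score (S509, F2233). Machine vertices: (171.06,120.40) → (287.94,13.93). Open path.

**Shape 3** — `<path>` open polyline, stroke `#ff00ff` → engrave (S318, F2787). Machine vertices: (202.58,200.75) → (302.08,93.19) → (82.35,122.30) → (254.30,8.15) → (68.30,56.47). Open path.

**Shape 4** — `<polygon>` rectangle, stroke `#000000` → cut (S827, F678). Machine vertices: (131.94,215.69) → (147.73,215.69) → (147.73,203.41) → (131.94,203.41) → (131.94,215.69). Closed: final G1 returns to the first vertex.

**Shape 5** — `<line>` line segment, stroke `#ff00ff` → engrave (S318, F2787). Machine vertices: (135.85,209.25) → (85.99,29.67). Open path.

**Shape 6** — `<path>` quadratic bezier, stroke `#000000` → cut (S827, F678). Control points (SVG): P0=(60.12,20.22), P1=(163.14,81.81), P2=(310.27,93.36); sampled at t=k/3. Machine vertices: (60.12,200.13) → (133.70,164.63) → (217.08,140.25) → (310.27,126.99). Open path.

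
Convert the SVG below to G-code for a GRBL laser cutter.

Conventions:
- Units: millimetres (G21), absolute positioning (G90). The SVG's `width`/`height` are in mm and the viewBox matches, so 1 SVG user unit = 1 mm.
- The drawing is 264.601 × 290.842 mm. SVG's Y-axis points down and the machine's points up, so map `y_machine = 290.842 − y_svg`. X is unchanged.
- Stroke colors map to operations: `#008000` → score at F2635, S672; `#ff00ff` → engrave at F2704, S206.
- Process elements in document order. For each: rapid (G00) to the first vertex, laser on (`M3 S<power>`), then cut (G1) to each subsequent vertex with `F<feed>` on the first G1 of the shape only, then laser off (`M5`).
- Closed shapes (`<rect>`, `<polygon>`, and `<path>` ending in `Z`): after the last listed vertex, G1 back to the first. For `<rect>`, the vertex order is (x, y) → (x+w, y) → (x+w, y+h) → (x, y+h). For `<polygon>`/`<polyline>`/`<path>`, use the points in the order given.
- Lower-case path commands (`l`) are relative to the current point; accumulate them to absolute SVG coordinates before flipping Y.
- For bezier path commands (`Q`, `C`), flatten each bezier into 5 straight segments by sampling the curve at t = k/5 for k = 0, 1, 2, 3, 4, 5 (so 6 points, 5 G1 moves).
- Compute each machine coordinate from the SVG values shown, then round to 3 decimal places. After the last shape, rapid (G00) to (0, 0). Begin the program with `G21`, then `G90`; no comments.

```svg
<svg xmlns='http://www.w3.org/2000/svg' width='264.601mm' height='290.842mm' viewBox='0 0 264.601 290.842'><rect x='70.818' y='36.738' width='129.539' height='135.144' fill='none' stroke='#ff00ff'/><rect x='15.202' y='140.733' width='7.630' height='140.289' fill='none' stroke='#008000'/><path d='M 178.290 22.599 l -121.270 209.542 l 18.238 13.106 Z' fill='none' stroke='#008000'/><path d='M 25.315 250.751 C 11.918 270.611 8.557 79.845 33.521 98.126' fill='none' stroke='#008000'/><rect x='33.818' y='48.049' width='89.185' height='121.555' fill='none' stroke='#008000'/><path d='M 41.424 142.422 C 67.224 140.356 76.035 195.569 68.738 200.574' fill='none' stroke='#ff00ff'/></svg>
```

G21
G90
G00 X70.818 Y254.104
M3 S206
G1 X200.357 Y254.104 F2704
G1 X200.357 Y118.960
G1 X70.818 Y118.960
G1 X70.818 Y254.104
M5
G00 X15.202 Y150.109
M3 S672
G1 X22.832 Y150.109 F2635
G1 X22.832 Y9.820
G1 X15.202 Y9.820
G1 X15.202 Y150.109
M5
G00 X178.290 Y268.243
M3 S672
G1 X57.020 Y58.701 F2635
G1 X75.258 Y45.595
G1 X178.290 Y268.243
M5
G00 X25.315 Y40.091
M3 S672
G1 X18.627 Y50.093 F2635
G1 X15.226 Y90.500
G1 X15.990 Y141.170
G1 X21.795 Y181.956
G1 X33.521 Y192.716
M5
G00 X33.818 Y242.793
M3 S672
G1 X123.003 Y242.793 F2635
G1 X123.003 Y121.238
G1 X33.818 Y121.238
G1 X33.818 Y242.793
M5
G00 X41.424 Y148.420
M3 S206
G1 X54.872 Y143.646 F2704
G1 X64.286 Y130.284
G1 X69.706 Y113.495
G1 X71.176 Y98.436
G1 X68.738 Y90.268
M5
G00 X0.000 Y0.000

1 u = 1 mm; y_m = 290.842 − y.

[1] `<rect>` rectangle, #ff00ff→engrave S206 F2704: (70.818,254.104) → (200.357,254.104) → (200.357,118.960) → (70.818,118.960) → (70.818,254.104) (closed)

[2] `<rect>` rectangle, #008000→score S672 F2635: (15.202,150.109) → (22.832,150.109) → (22.832,9.820) → (15.202,9.820) → (15.202,150.109) (closed)

[3] `<path>` closed polygon, #008000→score S672 F2635: (178.290,268.243) → (57.020,58.701) → (75.258,45.595) → (178.290,268.243) (closed)

[4] `<path>` cubic bezier, #008000→score S672 F2635: (25.315,40.091) → (18.627,50.093) → (15.226,90.500) → (15.990,141.170) → (21.795,181.956) → (33.521,192.716)

[5] `<rect>` rectangle, #008000→score S672 F2635: (33.818,242.793) → (123.003,242.793) → (123.003,121.238) → (33.818,121.238) → (33.818,242.793) (closed)

[6] `<path>` cubic bezier, #ff00ff→engrave S206 F2704: (41.424,148.420) → (54.872,143.646) → (64.286,130.284) → (69.706,113.495) → (71.176,98.436) → (68.738,90.268)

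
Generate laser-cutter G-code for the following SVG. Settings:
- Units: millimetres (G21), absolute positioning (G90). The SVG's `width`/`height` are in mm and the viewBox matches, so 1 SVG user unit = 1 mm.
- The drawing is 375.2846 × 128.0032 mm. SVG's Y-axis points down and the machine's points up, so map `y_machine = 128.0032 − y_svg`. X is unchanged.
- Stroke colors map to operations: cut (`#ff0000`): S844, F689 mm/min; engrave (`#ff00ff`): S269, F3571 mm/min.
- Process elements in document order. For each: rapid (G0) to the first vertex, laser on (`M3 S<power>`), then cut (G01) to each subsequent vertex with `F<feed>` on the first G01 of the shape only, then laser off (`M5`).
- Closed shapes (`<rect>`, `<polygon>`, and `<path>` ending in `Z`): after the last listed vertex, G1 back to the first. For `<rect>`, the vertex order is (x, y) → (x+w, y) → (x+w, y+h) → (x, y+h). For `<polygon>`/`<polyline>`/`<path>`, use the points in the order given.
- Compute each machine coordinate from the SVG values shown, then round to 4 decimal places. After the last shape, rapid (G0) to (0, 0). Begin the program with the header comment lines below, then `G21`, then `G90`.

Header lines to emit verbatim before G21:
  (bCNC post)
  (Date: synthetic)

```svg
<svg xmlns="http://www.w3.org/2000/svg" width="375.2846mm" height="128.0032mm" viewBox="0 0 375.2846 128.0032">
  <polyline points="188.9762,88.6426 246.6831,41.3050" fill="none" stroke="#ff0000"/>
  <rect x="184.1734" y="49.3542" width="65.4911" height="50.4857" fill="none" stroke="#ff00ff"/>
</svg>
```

(bCNC post)
(Date: synthetic)
G21
G90
G0 X188.9762 Y39.3606
M3 S844
G01 X246.6831 Y86.6982 F689
M5
G0 X184.1734 Y78.6490
M3 S269
G01 X249.6645 Y78.6490 F3571
G01 X249.6645 Y28.1633
G01 X184.1734 Y28.1633
G01 X184.1734 Y78.6490
M5
G0 X0.0000 Y0.0000

Since the viewBox matches the mm dimensions, user units are millimetres directly. The only transform is the Y-flip y_m = 128.0032 − y_svg.

Shape 1 is a line segment drawn with `<polyline>`. Its stroke #ff0000 means cut at S844, F689. After flipping Y the toolpath is (188.9762,39.3606) → (246.6831,86.6982).

Shape 2 is a rectangle drawn with `<rect>`. Its stroke #ff00ff means engrave at S269, F3571. After flipping Y the toolpath is (184.1734,78.6490) → (249.6645,78.6490) → (249.6645,28.1633) → (184.1734,28.1633) → (184.1734,78.6490), returning to the start.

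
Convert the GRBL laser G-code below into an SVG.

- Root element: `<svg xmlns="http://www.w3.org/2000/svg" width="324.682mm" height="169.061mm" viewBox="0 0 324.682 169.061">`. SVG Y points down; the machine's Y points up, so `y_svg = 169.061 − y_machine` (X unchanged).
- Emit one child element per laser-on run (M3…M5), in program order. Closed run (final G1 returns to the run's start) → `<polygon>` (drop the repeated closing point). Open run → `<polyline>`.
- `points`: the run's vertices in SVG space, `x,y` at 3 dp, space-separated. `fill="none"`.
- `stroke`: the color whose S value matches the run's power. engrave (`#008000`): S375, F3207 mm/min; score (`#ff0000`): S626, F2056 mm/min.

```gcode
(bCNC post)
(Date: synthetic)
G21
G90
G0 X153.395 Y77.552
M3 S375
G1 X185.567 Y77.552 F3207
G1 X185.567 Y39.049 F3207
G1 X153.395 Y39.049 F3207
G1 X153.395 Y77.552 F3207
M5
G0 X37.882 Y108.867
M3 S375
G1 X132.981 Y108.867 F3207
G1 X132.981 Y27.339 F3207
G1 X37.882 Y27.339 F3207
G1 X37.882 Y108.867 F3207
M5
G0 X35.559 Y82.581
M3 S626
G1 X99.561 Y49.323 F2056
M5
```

<svg xmlns="http://www.w3.org/2000/svg" width="324.682mm" height="169.061mm" viewBox="0 0 324.682 169.061">
  <polygon points="153.395,91.509 185.567,91.509 185.567,130.012 153.395,130.012" fill="none" stroke="#008000"/>
  <polygon points="37.882,60.194 132.981,60.194 132.981,141.722 37.882,141.722" fill="none" stroke="#008000"/>
  <polyline points="35.559,86.480 99.561,119.738" fill="none" stroke="#ff0000"/>
</svg>

Each laser-on run becomes one SVG element. Flip Y back into SVG space with y_svg = 169.061 − y_machine.

Run 1: power S375 maps to stroke `#008000` (engrave). The run returns to its start, so emit a `<polygon>` with points (Y-flipped): 153.395,91.509 185.567,91.509 185.567,130.012 153.395,130.012.

Run 2: the run's S375 means `#008000` (engrave). The run returns to its start, so emit a `<polygon>` with points (Y-flipped): 37.882,60.194 132.981,60.194 132.981,141.722 37.882,141.722.

Run 3: the run's S626 means `#ff0000` (score). The run is open, so emit a `<polyline>` with points (Y-flipped): 35.559,86.480 99.561,119.738.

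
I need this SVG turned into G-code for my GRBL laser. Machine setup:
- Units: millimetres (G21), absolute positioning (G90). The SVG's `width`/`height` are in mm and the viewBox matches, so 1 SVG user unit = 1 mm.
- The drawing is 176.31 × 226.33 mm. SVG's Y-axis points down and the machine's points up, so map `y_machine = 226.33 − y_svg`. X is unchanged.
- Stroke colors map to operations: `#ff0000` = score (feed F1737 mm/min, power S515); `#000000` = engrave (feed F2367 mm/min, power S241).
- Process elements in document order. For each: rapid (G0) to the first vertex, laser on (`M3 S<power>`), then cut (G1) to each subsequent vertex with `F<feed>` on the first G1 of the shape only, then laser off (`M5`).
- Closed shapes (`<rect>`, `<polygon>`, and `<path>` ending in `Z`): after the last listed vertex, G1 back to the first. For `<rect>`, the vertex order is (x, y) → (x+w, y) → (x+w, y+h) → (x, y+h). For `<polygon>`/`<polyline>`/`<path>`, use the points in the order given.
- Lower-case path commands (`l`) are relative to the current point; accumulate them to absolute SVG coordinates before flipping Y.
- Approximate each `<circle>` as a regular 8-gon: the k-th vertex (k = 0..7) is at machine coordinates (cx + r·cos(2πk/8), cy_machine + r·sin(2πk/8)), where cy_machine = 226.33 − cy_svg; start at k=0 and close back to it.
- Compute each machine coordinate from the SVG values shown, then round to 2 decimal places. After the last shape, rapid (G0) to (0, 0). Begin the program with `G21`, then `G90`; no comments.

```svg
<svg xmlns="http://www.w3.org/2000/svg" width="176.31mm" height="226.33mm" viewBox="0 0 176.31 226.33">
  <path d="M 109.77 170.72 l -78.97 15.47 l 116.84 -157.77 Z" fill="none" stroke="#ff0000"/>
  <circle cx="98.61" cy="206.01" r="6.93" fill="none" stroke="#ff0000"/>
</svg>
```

1 u = 1 mm; y_m = 226.33 − y.

[1] `<path>` closed polygon, #ff0000→score S515 F1737: (109.77,55.61) → (30.80,40.14) → (147.64,197.91) → (109.77,55.61) (closed)

[2] `<circle>` circle, #ff0000→score S515 F1737: (105.54,20.32) → (103.51,25.22) → (98.61,27.25) → (93.71,25.22) → (91.68,20.32) → (93.71,15.42) → (98.61,13.39) → (103.51,15.42) → (105.54,20.32) (closed)

G21
G90
G0 X109.77 Y55.61
M3 S515
G1 X30.80 Y40.14 F1737
G1 X147.64 Y197.91
G1 X109.77 Y55.61
M5
G0 X105.54 Y20.32
M3 S515
G1 X103.51 Y25.22 F1737
G1 X98.61 Y27.25
G1 X93.71 Y25.22
G1 X91.68 Y20.32
G1 X93.71 Y15.42
G1 X98.61 Y13.39
G1 X103.51 Y15.42
G1 X105.54 Y20.32
M5
G0 X0.00 Y0.00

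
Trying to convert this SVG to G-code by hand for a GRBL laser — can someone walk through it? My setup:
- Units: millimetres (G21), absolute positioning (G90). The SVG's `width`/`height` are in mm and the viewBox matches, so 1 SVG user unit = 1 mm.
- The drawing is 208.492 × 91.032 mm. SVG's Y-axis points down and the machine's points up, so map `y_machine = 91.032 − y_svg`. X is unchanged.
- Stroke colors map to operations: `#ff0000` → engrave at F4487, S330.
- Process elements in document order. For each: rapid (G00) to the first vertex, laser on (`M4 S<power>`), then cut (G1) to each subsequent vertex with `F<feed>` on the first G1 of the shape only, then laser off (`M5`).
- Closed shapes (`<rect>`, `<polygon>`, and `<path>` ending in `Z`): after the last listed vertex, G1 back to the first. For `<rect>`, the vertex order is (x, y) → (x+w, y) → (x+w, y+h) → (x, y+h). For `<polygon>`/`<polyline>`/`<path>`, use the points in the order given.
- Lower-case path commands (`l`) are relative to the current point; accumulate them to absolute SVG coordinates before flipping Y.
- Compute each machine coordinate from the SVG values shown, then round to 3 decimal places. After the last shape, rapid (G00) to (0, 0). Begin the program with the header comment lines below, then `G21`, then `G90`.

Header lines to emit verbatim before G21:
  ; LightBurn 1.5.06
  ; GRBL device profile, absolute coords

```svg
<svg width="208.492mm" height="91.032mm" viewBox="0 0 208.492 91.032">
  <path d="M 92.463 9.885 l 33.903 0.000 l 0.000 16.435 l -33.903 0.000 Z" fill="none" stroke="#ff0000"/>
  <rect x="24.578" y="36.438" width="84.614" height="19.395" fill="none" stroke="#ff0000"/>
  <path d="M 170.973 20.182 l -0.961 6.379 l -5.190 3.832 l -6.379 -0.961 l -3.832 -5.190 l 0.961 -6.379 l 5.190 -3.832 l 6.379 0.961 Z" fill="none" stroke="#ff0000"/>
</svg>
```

1 u = 1 mm; y_m = 91.032 − y.

[1] `<path>` rectangle, #ff0000→engrave S330 F4487: (92.463,81.147) → (126.366,81.147) → (126.366,64.712) → (92.463,64.712) → (92.463,81.147) (closed)

[2] `<rect>` rectangle, #ff0000→engrave S330 F4487: (24.578,54.594) → (109.192,54.594) → (109.192,35.199) → (24.578,35.199) → (24.578,54.594) (closed)

[3] `<path>` regular polygon, #ff0000→engrave S330 F4487: (170.973,70.850) → (170.012,64.471) → (164.822,60.639) → (158.443,61.600) → (154.611,66.790) → (155.572,73.169) → (160.762,77.001) → (167.141,76.040) → (170.973,70.850) (closed)

; LightBurn 1.5.06
; GRBL device profile, absolute coords
G21
G90
G00 X92.463 Y81.147
M4 S330
G1 X126.366 Y81.147 F4487
G1 X126.366 Y64.712
G1 X92.463 Y64.712
G1 X92.463 Y81.147
M5
G00 X24.578 Y54.594
M4 S330
G1 X109.192 Y54.594 F4487
G1 X109.192 Y35.199
G1 X24.578 Y35.199
G1 X24.578 Y54.594
M5
G00 X170.973 Y70.850
M4 S330
G1 X170.012 Y64.471 F4487
G1 X164.822 Y60.639
G1 X158.443 Y61.600
G1 X154.611 Y66.790
G1 X155.572 Y73.169
G1 X160.762 Y77.001
G1 X167.141 Y76.040
G1 X170.973 Y70.850
M5
G00 X0.000 Y0.000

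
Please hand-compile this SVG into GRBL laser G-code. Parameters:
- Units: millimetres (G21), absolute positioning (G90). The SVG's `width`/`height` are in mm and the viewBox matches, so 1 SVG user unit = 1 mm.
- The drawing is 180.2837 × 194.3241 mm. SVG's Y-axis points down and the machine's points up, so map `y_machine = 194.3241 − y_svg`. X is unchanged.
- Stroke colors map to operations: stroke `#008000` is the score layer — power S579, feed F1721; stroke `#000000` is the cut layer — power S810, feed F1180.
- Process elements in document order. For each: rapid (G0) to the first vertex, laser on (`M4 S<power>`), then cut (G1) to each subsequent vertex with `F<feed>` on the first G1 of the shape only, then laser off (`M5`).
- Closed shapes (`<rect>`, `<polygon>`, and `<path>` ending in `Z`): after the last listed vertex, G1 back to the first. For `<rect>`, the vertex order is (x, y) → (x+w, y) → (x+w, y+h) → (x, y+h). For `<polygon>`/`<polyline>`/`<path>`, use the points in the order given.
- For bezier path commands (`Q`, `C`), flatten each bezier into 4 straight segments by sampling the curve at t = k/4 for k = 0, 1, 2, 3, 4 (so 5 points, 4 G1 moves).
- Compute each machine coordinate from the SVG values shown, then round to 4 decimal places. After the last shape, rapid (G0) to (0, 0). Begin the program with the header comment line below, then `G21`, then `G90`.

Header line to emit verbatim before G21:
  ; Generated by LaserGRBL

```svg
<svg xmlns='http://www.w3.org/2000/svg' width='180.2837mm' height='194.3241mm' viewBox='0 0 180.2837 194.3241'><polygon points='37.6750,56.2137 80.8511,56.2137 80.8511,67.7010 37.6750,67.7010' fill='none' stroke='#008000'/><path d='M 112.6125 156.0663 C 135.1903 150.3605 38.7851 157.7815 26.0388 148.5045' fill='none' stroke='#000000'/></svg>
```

; Generated by LaserGRBL
G21
G90
G0 X37.6750 Y138.1104
M4 S579
G1 X80.8511 Y138.1104 F1721
G1 X80.8511 Y126.6231
G1 X37.6750 Y126.6231
G1 X37.6750 Y138.1104
M5
G0 X112.6125 Y38.2578
M4 S810
G1 X110.4028 Y40.5419 F1180
G1 X82.5722 Y40.6995
G1 X48.1183 Y41.5267
G1 X26.0388 Y45.8196
M5
G0 X0.0000 Y0.0000

viewBox `0 0 180.2837 194.3241` with mm width/height → 1 unit = 1 mm. Flip: y_m = 194.3241 − y_svg.

**Shape 1** — `<polygon>` rectangle, stroke `#008000` → score (S579, F1721). Machine vertices: (37.6750,138.1104) → (80.8511,138.1104) → (80.8511,126.6231) → (37.6750,126.6231) → (37.6750,138.1104). Closed: final G1 returns to the first vertex.

**Shape 2** — `<path>` cubic bezier, stroke `#000000` → cut (S810, F1180). Control points (SVG): P0=(112.6125,156.0663), P1=(135.1903,150.3605), P2=(38.7851,157.7815), P3=(26.0388,148.5045); sampled at t=k/4. Machine vertices: (112.6125,38.2578) → (110.4028,40.5419) → (82.5722,40.6995) → (48.1183,41.5267) → (26.0388,45.8196). Open path.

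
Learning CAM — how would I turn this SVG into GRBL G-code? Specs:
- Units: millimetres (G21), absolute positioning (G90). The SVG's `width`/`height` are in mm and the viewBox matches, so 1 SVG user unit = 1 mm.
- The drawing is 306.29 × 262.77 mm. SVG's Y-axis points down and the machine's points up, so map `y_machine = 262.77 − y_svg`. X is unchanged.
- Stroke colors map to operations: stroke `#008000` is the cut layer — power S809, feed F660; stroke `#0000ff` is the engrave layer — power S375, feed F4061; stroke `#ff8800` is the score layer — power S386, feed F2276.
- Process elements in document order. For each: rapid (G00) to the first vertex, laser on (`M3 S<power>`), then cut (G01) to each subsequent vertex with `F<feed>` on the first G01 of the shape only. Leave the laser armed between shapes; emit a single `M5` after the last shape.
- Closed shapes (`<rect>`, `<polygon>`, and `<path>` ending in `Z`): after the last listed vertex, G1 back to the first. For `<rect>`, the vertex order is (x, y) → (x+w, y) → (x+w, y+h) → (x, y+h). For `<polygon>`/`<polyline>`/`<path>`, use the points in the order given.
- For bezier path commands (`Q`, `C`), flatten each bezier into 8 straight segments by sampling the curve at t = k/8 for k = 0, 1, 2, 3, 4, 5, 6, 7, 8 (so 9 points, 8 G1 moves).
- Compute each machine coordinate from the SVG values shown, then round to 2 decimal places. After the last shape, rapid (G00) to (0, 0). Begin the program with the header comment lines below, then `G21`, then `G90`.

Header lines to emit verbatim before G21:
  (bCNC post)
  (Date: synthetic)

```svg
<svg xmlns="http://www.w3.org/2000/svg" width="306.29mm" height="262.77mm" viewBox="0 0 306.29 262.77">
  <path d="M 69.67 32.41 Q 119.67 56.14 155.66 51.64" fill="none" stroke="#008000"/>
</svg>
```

Since the viewBox matches the mm dimensions, user units are millimetres directly. The only transform is the Y-flip y_m = 262.77 − y_svg.

Shape 1 is a quadratic bezier drawn with `<path>`. Its stroke #008000 means cut at S809, F660. After flipping Y the toolpath is (69.67,230.36) → (81.95,224.87) → (93.79,220.26) → (105.20,216.53) → (116.17,213.69) → (126.70,211.72) → (136.79,210.64) → (146.44,210.45) → (155.66,211.13).

(bCNC post)
(Date: synthetic)
G21
G90
G00 X69.67 Y230.36
M3 S809
G01 X81.95 Y224.87 F660
G01 X93.79 Y220.26
G01 X105.20 Y216.53
G01 X116.17 Y213.69
G01 X126.70 Y211.72
G01 X136.79 Y210.64
G01 X146.44 Y210.45
G01 X155.66 Y211.13
M5
G00 X0.00 Y0.00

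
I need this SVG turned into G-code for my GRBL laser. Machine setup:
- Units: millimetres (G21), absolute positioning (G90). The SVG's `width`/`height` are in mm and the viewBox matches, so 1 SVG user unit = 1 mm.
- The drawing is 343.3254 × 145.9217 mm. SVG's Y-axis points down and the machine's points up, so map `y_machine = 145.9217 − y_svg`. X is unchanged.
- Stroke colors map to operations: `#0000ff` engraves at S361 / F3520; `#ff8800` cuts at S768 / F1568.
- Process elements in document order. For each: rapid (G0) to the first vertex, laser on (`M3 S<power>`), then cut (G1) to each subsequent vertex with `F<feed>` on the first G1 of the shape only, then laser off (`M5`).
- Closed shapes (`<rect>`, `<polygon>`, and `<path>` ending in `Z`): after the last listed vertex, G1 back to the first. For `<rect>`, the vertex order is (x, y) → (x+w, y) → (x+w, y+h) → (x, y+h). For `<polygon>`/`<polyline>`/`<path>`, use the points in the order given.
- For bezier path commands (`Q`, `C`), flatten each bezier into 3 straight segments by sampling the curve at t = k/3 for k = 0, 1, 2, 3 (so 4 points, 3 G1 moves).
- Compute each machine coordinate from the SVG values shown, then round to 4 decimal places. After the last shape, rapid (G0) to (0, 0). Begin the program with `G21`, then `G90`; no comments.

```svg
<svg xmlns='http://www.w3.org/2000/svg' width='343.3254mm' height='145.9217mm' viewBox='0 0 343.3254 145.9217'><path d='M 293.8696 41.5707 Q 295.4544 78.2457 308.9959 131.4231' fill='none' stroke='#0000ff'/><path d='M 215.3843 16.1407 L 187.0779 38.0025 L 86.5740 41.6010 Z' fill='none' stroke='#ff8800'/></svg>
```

G21
G90
G0 X293.8696 Y104.3510
M3 S361
G1 X296.2547 Y78.0674 F3520
G1 X301.2968 Y48.1166
G1 X308.9959 Y14.4986
M5
G0 X215.3843 Y129.7810
M3 S768
G1 X187.0779 Y107.9192 F1568
G1 X86.5740 Y104.3207
G1 X215.3843 Y129.7810
M5
G0 X0.0000 Y0.0000

Since the viewBox matches the mm dimensions, user units are millimetres directly. The only transform is the Y-flip y_m = 145.9217 − y_svg.

Shape 1 is a quadratic bezier drawn with `<path>`. Its stroke #0000ff means engrave at S361, F3520. After flipping Y the toolpath is (293.8696,104.3510) → (296.2547,78.0674) → (301.2968,48.1166) → (308.9959,14.4986).

Shape 2 is a closed polygon drawn with `<path>`. Its stroke #ff8800 means cut at S768, F1568. After flipping Y the toolpath is (215.3843,129.7810) → (187.0779,107.9192) → (86.5740,104.3207) → (215.3843,129.7810), returning to the start.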